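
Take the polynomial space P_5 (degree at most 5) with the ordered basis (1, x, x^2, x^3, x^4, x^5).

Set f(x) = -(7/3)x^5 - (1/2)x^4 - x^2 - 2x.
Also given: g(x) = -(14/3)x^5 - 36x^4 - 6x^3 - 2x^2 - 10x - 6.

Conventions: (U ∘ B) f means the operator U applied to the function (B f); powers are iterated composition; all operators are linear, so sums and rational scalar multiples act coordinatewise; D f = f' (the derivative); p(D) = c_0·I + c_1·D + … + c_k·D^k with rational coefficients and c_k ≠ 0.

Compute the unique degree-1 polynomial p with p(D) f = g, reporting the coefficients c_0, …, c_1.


D^0 f = -(7/3)x^5 - (1/2)x^4 - x^2 - 2x
D^1 f = -(35/3)x^4 - 2x^3 - 2x - 2
matching coefficients of g against c_0 f + c_1 Df + … from the top degree down determines the c_i
solution: c_0 = 2, c_1 = 3

c_0 = 2, c_1 = 3


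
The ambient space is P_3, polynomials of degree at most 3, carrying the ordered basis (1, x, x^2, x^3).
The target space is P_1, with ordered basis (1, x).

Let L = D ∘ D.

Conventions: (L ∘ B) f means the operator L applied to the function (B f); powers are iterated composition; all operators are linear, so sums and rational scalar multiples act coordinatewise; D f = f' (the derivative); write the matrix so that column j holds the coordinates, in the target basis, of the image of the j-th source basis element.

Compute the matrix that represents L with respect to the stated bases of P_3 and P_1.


image of 1: 0
image of x: 0
image of x^2: 2
image of x^3: 6x
each image's coordinates form column j of the matrix

the matrix is [[0, 0, 2, 0]; [0, 0, 0, 6]] (rows listed top to bottom)


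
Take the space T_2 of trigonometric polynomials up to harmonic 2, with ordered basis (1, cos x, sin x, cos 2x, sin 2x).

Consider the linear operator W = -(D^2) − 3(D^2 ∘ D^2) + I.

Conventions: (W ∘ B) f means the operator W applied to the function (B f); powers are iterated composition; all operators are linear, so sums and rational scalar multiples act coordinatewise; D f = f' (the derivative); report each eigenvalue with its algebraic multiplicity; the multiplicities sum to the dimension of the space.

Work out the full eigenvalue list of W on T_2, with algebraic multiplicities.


image of 1: 1
image of cos x: -cos x
image of sin x: -sin x
image of cos 2x: -43cos 2x
image of sin 2x: -43sin 2x
the matrix is diagonal; its diagonal is (1, -1, -1, -43, -43)
for a triangular matrix the eigenvalues are the diagonal entries, with algebraic multiplicity their repetition count

λ = -43 (multiplicity 2), λ = -1 (multiplicity 2), λ = 1 (multiplicity 1)


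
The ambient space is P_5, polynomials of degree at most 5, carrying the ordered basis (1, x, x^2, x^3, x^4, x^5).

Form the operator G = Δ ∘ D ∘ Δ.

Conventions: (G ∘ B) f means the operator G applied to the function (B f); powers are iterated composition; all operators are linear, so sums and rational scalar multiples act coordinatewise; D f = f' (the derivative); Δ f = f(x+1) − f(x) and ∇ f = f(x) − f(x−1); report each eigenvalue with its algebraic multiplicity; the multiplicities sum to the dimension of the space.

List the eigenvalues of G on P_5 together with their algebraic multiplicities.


image of 1: 0
image of x: 0
image of x^2: 0
image of x^3: 6
image of x^4: 24x + 24
image of x^5: 60x^2 + 120x + 70
the matrix is upper triangular; its diagonal is (0, 0, 0, 0, 0, 0)
for a triangular matrix the eigenvalues are the diagonal entries, with algebraic multiplicity their repetition count

λ = 0 (multiplicity 6)


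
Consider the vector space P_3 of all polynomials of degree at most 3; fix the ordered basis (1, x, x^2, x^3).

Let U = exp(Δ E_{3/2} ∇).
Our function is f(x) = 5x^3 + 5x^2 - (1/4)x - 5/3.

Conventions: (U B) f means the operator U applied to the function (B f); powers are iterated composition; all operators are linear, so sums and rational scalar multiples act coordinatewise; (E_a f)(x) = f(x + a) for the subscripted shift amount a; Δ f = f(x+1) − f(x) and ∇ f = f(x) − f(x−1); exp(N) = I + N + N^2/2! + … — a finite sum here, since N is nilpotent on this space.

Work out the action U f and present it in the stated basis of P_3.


order-1 term: 30x + 55
the series for exp(Δ E_{3/2} ∇) f terminates at order 1
exp(Δ E_{3/2} ∇) f = 5x^3 + 5x^2 + (119/4)x + 160/3

the image equals g(x) = 5x^3 + 5x^2 + (119/4)x + 160/3


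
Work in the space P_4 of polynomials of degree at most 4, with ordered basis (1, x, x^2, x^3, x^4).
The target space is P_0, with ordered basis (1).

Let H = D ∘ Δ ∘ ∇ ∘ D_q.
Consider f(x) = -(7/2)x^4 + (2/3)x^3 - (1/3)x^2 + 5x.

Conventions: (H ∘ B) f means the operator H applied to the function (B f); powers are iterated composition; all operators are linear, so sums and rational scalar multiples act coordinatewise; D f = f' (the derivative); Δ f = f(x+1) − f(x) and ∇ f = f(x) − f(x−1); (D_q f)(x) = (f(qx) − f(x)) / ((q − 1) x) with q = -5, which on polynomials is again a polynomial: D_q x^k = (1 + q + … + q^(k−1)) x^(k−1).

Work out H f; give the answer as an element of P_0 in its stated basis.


D_q f = 364x^3 + 14x^2 + (4/3)x + 5
∇ D_q f = 1092x^2 - 1064x + 1054/3
Δ (∇ ∘ D_q) f = 2184x + 28
D Δ (∇ ∘ D_q) f = 2184

g(x) = 2184


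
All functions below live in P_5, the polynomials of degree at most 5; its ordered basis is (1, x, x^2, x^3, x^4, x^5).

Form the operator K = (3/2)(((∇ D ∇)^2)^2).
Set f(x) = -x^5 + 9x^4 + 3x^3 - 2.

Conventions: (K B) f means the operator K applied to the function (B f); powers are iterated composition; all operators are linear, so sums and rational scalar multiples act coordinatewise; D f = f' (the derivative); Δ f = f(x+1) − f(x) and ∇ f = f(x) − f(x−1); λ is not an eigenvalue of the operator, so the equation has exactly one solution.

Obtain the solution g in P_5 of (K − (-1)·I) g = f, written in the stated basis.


write g with unknown coordinates in the stated basis and equate coefficients in (K − (-1)·I) g = f
solving from the highest basis element down gives g = -x^5 + 9x^4 + 3x^3 - 2
check: K g = 0
so K g − (-1)·g = -x^5 + 9x^4 + 3x^3 - 2 = f ✓

the image equals g(x) = -x^5 + 9x^4 + 3x^3 - 2


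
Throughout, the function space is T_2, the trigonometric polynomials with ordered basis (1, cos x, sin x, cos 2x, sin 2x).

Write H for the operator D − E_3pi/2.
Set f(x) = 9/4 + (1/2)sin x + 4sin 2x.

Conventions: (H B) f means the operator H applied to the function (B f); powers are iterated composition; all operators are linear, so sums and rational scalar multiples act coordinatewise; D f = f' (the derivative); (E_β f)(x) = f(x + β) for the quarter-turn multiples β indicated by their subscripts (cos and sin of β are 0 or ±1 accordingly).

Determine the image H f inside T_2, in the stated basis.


the result is g(x) = -9/4 + cos x + 8cos 2x + 4sin 2x

D f = (1/2)cos x + 8cos 2x
E_3pi/2 f = 9/4 - (1/2)cos x - 4sin 2x
(-E_3pi/2) f = -9/4 + (1/2)cos x + 4sin 2x
(D − E_3pi/2) f = -9/4 + cos x + 8cos 2x + 4sin 2x


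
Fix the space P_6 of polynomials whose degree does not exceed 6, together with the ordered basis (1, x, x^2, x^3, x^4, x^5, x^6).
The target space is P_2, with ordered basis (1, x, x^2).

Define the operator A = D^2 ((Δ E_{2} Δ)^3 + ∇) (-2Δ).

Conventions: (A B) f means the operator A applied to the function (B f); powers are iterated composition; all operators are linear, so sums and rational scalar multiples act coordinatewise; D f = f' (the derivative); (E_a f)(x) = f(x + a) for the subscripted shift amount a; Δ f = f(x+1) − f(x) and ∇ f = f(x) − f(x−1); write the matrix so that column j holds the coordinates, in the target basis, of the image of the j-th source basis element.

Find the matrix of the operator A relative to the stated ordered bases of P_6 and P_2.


the matrix is [[0, 0, 0, 0, -48, 0, -120]; [0, 0, 0, 0, 0, -240, 0]; [0, 0, 0, 0, 0, 0, -720]] (rows listed top to bottom)

image of 1: 0
image of x: 0
image of x^2: 0
image of x^3: 0
image of x^4: -48
image of x^5: -240x
image of x^6: -720x^2 - 120
each image's coordinates form column j of the matrix


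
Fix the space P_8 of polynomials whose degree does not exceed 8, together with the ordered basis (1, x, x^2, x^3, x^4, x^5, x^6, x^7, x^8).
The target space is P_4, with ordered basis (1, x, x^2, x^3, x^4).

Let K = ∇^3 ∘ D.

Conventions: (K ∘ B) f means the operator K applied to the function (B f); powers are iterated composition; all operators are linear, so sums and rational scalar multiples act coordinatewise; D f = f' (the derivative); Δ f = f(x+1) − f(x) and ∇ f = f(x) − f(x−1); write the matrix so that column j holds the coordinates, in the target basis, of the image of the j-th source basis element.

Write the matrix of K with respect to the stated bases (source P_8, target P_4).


the matrix is [[0, 0, 0, 0, 24, -180, 900, -3780, 14448]; [0, 0, 0, 0, 0, 120, -1080, 6300, -30240]; [0, 0, 0, 0, 0, 0, 360, -3780, 25200]; [0, 0, 0, 0, 0, 0, 0, 840, -10080]; [0, 0, 0, 0, 0, 0, 0, 0, 1680]] (rows listed top to bottom)

image of 1: 0
image of x: 0
image of x^2: 0
image of x^3: 0
image of x^4: 24
image of x^5: 120x - 180
image of x^6: 360x^2 - 1080x + 900
image of x^7: 840x^3 - 3780x^2 + 6300x - 3780
image of x^8: 1680x^4 - 10080x^3 + 25200x^2 - 30240x + 14448
each image's coordinates form column j of the matrix


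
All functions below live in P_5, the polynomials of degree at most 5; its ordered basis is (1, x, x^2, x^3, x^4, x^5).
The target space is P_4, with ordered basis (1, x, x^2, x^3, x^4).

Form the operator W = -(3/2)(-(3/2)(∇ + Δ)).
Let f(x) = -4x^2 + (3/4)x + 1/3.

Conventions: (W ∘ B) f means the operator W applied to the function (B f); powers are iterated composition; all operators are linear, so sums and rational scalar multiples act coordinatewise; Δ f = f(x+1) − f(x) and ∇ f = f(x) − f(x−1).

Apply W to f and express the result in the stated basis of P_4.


∇ f = -8x + 19/4
Δ f = -8x - 13/4
(∇ + Δ) f = -16x + 3/2
(-(3/2)(∇ + Δ)) f = 24x - 9/4
(-(3/2)(-(3/2)(∇ + Δ))) f = -36x + 27/8

the image equals g(x) = -36x + 27/8


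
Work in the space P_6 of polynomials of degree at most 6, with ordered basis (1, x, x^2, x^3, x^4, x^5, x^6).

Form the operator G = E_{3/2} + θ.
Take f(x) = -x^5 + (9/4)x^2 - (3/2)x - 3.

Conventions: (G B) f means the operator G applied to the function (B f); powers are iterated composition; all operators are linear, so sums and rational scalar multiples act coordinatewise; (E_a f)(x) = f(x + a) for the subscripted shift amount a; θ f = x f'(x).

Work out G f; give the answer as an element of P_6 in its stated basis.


g(x) = -6x^5 - (15/2)x^4 - (45/2)x^3 - 27x^2 - (345/16)x - 249/32

E_{3/2} f = -x^5 - (15/2)x^4 - (45/2)x^3 - (63/2)x^2 - (321/16)x - 249/32
θ f = -5x^5 + (9/2)x^2 - (3/2)x
(E_{3/2} + θ) f = -6x^5 - (15/2)x^4 - (45/2)x^3 - 27x^2 - (345/16)x - 249/32


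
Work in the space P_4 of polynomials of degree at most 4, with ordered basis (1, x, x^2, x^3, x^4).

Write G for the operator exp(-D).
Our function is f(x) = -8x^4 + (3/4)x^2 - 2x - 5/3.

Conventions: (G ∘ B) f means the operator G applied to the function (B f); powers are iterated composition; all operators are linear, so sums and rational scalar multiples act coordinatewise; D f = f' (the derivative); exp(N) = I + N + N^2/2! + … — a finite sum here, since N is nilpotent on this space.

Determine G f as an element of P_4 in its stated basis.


order-1 term: 32x^3 - (3/2)x + 2
order-2 term: -48x^2 + 3/4
order-3 term: 32x
order-4 term: -8
the series for exp(-D) f terminates at order 4
exp(-D) f = -8x^4 + 32x^3 - (189/4)x^2 + (57/2)x - 83/12

the image equals g(x) = -8x^4 + 32x^3 - (189/4)x^2 + (57/2)x - 83/12


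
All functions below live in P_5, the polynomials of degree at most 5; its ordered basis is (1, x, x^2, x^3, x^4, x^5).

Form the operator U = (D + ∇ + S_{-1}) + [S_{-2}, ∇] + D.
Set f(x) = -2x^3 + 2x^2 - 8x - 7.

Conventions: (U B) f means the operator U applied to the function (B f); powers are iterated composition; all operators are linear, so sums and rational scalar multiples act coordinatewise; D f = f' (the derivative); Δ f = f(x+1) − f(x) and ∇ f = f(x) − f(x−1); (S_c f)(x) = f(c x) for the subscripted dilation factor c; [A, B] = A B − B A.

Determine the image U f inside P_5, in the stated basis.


D f = -6x^2 + 4x - 8
∇ f = -6x^2 + 10x - 12
S_{-1} f = 2x^3 + 2x^2 + 8x - 7
(D + ∇ + S_{-1}) f = 2x^3 - 10x^2 + 22x - 27
∇ f = -6x^2 + 10x - 12
S_{-2} ∇ f = -24x^2 - 20x - 12
S_{-2} f = 16x^3 + 8x^2 + 16x - 7
∇ S_{-2} f = 48x^2 - 32x + 24
[S_{-2}, ∇] f = -72x^2 + 12x - 36
D f = -6x^2 + 4x - 8
((D + ∇ + S_{-1}) + [S_{-2}, ∇] + D) f = 2x^3 - 88x^2 + 38x - 71

the result is g(x) = 2x^3 - 88x^2 + 38x - 71


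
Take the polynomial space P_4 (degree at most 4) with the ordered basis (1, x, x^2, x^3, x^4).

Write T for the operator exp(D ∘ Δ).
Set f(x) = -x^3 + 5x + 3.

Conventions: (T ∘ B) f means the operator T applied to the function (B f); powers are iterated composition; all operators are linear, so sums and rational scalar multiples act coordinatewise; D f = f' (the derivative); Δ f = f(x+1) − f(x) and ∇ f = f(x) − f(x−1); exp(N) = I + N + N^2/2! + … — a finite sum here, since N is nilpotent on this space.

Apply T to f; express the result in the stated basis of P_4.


the result is g(x) = -x^3 - x

order-1 term: -6x - 3
the series for exp(D ∘ Δ) f terminates at order 1
exp(D ∘ Δ) f = -x^3 - x


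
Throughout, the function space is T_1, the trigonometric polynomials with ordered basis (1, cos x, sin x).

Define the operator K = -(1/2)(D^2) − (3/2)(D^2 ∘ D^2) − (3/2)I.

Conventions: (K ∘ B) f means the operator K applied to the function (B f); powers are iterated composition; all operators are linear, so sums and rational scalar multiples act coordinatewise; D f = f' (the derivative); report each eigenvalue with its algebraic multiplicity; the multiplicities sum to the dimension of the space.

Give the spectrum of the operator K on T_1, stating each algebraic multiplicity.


image of 1: -3/2
image of cos x: -(5/2)cos x
image of sin x: -(5/2)sin x
the matrix is diagonal; its diagonal is (-3/2, -5/2, -5/2)
for a triangular matrix the eigenvalues are the diagonal entries, with algebraic multiplicity their repetition count

λ = -5/2 (multiplicity 2), λ = -3/2 (multiplicity 1)


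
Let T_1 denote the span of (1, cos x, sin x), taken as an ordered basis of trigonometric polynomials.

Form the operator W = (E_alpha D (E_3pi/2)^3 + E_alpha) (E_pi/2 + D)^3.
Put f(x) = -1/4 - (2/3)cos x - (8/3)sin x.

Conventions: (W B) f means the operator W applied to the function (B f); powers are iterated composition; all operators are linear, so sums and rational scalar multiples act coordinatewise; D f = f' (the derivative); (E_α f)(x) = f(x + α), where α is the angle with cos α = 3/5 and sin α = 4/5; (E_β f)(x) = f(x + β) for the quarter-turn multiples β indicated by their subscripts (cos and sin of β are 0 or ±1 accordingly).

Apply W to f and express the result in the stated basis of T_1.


E_pi/2 f = -1/4 - (8/3)cos x + (2/3)sin x
D f = -(8/3)cos x + (2/3)sin x
(E_pi/2 + D) f = -1/4 - (16/3)cos x + (4/3)sin x
E_pi/2 (E_pi/2 + D) f = -1/4 + (4/3)cos x + (16/3)sin x
D (E_pi/2 + D) f = (4/3)cos x + (16/3)sin x
(E_pi/2 + D) (E_pi/2 + D) f = -1/4 + (8/3)cos x + (32/3)sin x
E_pi/2 (E_pi/2 + D) (E_pi/2 + D) f = -1/4 + (32/3)cos x - (8/3)sin x
D (E_pi/2 + D) (E_pi/2 + D) f = (32/3)cos x - (8/3)sin x
(E_pi/2 + D) (E_pi/2 + D) (E_pi/2 + D) f = -1/4 + (64/3)cos x - (16/3)sin x
E_3pi/2 (E_pi/2 + D)^3 f = -1/4 + (16/3)cos x + (64/3)sin x
E_3pi/2 E_3pi/2 (E_pi/2 + D)^3 f = -1/4 - (64/3)cos x + (16/3)sin x
E_3pi/2 E_3pi/2 E_3pi/2 (E_pi/2 + D)^3 f = -1/4 - (16/3)cos x - (64/3)sin x
D (E_3pi/2)^3 (E_pi/2 + D)^3 f = -(64/3)cos x + (16/3)sin x
E_alpha D (E_3pi/2)^3 (E_pi/2 + D)^3 f = -(128/15)cos x + (304/15)sin x
E_alpha (E_pi/2 + D)^3 f = -1/4 + (128/15)cos x - (304/15)sin x
(E_alpha D (E_3pi/2)^3 + E_alpha) (E_pi/2 + D)^3 f = -1/4

g(x) = -1/4


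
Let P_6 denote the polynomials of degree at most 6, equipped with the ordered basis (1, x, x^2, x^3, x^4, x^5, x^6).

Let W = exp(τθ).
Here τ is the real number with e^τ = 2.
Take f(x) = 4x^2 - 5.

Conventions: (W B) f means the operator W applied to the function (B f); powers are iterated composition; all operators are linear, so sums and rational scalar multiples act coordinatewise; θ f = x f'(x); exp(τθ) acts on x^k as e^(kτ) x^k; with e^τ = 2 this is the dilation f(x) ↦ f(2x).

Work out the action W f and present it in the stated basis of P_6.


the image equals g(x) = 16x^2 - 5

exp(τθ) x^k = e^(kτ) x^k; with e^τ = 2 this sends x^k to 2^k x^k
x^2 ↦ 4 x^2
applying this coordinatewise to f: exp(τθ) f = 16x^2 - 5


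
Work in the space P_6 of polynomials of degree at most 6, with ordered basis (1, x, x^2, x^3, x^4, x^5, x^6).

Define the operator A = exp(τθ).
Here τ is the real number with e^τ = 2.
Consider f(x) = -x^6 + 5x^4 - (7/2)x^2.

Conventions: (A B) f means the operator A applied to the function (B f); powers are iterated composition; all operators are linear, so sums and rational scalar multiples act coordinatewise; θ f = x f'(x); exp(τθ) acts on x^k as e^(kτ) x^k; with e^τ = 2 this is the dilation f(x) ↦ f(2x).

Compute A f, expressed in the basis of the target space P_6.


g(x) = -64x^6 + 80x^4 - 14x^2

exp(τθ) x^k = e^(kτ) x^k; with e^τ = 2 this sends x^k to 2^k x^k
x^2 ↦ 4 x^2
x^4 ↦ 16 x^4
x^6 ↦ 64 x^6
applying this coordinatewise to f: exp(τθ) f = -64x^6 + 80x^4 - 14x^2


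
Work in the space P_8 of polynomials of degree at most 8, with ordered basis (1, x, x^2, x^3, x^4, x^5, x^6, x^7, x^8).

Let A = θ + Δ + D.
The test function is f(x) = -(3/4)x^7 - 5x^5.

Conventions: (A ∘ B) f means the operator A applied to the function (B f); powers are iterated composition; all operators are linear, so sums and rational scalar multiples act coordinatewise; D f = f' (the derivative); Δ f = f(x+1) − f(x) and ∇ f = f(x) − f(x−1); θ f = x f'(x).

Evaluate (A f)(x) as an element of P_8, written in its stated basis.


the image equals g(x) = -(21/4)x^7 - (21/2)x^6 - (163/4)x^5 - (305/4)x^4 - (305/4)x^3 - (263/4)x^2 - (121/4)x - 23/4

θ f = -(21/4)x^7 - 25x^5
Δ f = -(21/4)x^6 - (63/4)x^5 - (205/4)x^4 - (305/4)x^3 - (263/4)x^2 - (121/4)x - 23/4
D f = -(21/4)x^6 - 25x^4
(θ + Δ + D) f = -(21/4)x^7 - (21/2)x^6 - (163/4)x^5 - (305/4)x^4 - (305/4)x^3 - (263/4)x^2 - (121/4)x - 23/4


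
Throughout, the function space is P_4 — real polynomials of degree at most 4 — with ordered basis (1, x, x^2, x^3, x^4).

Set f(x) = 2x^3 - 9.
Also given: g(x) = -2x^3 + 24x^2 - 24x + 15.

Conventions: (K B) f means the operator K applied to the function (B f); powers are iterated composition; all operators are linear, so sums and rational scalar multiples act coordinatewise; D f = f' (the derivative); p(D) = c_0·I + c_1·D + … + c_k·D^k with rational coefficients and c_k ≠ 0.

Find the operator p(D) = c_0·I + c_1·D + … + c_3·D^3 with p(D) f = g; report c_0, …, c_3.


p(D) = -I + 4·D − 2·D^2 + (1/2)·D^3, i.e. c_0 = -1, c_1 = 4, c_2 = -2, c_3 = 1/2

D^0 f = 2x^3 - 9
D^1 f = 6x^2
D^2 f = 12x
D^3 f = 12
matching coefficients of g against c_0 f + c_1 Df + … from the top degree down determines the c_i
solution: c_0 = -1, c_1 = 4, c_2 = -2, c_3 = 1/2


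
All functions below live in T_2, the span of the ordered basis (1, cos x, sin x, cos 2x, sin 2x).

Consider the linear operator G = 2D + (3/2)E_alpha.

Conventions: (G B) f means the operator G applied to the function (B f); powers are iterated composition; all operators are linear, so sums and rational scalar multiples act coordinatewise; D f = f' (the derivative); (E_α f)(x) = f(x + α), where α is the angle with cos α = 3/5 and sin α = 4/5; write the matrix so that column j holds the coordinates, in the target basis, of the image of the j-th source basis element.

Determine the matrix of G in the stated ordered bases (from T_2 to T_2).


the matrix is [[3/2, 0, 0, 0, 0]; [0, 9/10, 16/5, 0, 0]; [0, -16/5, 9/10, 0, 0]; [0, 0, 0, -21/50, 136/25]; [0, 0, 0, -136/25, -21/50]] (rows listed top to bottom)

image of 1: 3/2
image of cos x: (9/10)cos x - (16/5)sin x
image of sin x: (16/5)cos x + (9/10)sin x
image of cos 2x: -(21/50)cos 2x - (136/25)sin 2x
image of sin 2x: (136/25)cos 2x - (21/50)sin 2x
each image's coordinates form column j of the matrix


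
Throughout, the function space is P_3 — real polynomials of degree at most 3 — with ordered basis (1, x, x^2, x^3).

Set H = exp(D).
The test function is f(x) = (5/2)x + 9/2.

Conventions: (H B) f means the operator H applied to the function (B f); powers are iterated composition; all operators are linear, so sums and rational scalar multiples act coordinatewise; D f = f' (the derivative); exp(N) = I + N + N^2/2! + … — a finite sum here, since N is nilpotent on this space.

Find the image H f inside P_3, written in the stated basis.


the result is g(x) = (5/2)x + 7

order-1 term: 5/2
the series for exp(D) f terminates at order 1
exp(D) f = (5/2)x + 7


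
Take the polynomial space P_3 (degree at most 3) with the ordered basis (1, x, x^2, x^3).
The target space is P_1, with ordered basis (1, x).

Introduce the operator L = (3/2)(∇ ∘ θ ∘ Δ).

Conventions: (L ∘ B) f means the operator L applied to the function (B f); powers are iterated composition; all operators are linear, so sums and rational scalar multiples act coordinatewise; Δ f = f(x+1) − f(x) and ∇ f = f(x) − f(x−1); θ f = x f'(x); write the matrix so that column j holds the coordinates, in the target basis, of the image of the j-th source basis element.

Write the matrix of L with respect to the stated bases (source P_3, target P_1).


image of 1: 0
image of x: 0
image of x^2: 3
image of x^3: 18x - 9/2
each image's coordinates form column j of the matrix

the matrix is [[0, 0, 3, -9/2]; [0, 0, 0, 18]] (rows listed top to bottom)


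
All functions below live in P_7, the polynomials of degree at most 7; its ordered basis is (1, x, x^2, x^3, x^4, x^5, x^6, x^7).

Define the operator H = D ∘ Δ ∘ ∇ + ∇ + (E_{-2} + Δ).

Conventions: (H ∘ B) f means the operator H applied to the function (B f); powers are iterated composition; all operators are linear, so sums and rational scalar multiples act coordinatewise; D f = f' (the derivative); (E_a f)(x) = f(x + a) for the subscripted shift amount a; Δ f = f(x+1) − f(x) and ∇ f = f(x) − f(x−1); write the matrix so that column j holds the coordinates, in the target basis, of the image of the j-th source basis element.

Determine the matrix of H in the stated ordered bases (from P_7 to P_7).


the matrix is [[1, 0, 4, 0, 16, -20, 64, -112]; [0, 1, 0, 12, 0, 80, -120, 448]; [0, 0, 1, 0, 24, 0, 240, -420]; [0, 0, 0, 1, 0, 40, 0, 560]; [0, 0, 0, 0, 1, 0, 60, 0]; [0, 0, 0, 0, 0, 1, 0, 84]; [0, 0, 0, 0, 0, 0, 1, 0]; [0, 0, 0, 0, 0, 0, 0, 1]] (rows listed top to bottom)

image of 1: 1
image of x: x
image of x^2: x^2 + 4
image of x^3: x^3 + 12x
image of x^4: x^4 + 24x^2 + 16
image of x^5: x^5 + 40x^3 + 80x - 20
image of x^6: x^6 + 60x^4 + 240x^2 - 120x + 64
image of x^7: x^7 + 84x^5 + 560x^3 - 420x^2 + 448x - 112
each image's coordinates form column j of the matrix


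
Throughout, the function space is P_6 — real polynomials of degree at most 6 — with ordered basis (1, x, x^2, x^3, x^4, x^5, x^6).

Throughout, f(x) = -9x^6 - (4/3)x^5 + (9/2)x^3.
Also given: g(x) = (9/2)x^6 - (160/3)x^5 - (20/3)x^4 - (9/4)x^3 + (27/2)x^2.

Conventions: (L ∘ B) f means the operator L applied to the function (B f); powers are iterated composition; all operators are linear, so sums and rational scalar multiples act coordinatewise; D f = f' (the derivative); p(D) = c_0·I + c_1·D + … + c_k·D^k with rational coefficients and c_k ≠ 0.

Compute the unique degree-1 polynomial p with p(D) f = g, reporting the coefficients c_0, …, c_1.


p(D) = -(1/2)·I + D, i.e. c_0 = -1/2, c_1 = 1

D^0 f = -9x^6 - (4/3)x^5 + (9/2)x^3
D^1 f = -54x^5 - (20/3)x^4 + (27/2)x^2
matching coefficients of g against c_0 f + c_1 Df + … from the top degree down determines the c_i
solution: c_0 = -1/2, c_1 = 1


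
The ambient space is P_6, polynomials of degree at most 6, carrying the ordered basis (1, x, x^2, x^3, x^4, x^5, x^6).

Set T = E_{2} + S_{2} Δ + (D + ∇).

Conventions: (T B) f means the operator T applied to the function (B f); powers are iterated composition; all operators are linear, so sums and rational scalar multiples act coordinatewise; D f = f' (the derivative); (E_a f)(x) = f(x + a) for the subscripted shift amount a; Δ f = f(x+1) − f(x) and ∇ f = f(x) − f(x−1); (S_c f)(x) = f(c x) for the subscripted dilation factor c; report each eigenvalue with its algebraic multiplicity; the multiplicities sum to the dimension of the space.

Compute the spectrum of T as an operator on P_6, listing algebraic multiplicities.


image of 1: 1
image of x: x + 5
image of x^2: x^2 + 12x + 4
image of x^3: x^3 + 24x^2 + 15x + 10
image of x^4: x^4 + 48x^3 + 42x^2 + 44x + 16
image of x^5: x^5 + 100x^4 + 110x^3 + 130x^2 + 85x + 34
image of x^6: x^6 + 216x^5 + 285x^4 + 340x^3 + 285x^2 + 210x + 64
the matrix is upper triangular; its diagonal is (1, 1, 1, 1, 1, 1, 1)
for a triangular matrix the eigenvalues are the diagonal entries, with algebraic multiplicity their repetition count

λ = 1 (multiplicity 7)


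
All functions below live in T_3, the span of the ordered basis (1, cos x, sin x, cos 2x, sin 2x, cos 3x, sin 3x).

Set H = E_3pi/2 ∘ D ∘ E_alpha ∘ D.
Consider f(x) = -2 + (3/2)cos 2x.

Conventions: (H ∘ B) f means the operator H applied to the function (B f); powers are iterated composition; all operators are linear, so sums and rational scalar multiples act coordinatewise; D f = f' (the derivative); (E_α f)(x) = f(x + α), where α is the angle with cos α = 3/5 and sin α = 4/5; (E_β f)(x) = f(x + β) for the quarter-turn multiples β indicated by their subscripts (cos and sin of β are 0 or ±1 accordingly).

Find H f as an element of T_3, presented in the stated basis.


D f = -3sin 2x
E_alpha D f = -(72/25)cos 2x + (21/25)sin 2x
D E_alpha D f = (42/25)cos 2x + (144/25)sin 2x
E_3pi/2 (D ∘ E_alpha ∘ D) f = -(42/25)cos 2x - (144/25)sin 2x

the image equals g(x) = -(42/25)cos 2x - (144/25)sin 2x


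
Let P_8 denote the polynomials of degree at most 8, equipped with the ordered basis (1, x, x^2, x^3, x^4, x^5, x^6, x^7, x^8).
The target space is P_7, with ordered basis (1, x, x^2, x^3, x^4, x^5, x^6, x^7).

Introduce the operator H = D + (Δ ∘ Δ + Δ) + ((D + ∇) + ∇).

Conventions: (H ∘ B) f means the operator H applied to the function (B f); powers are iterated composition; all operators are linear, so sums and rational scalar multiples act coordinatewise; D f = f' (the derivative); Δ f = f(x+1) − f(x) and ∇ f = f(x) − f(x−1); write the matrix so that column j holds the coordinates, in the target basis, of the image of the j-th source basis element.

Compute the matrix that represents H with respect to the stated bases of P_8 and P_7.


image of 1: 0
image of x: 5
image of x^2: 10x + 1
image of x^3: 15x^2 + 3x + 9
image of x^4: 20x^3 + 6x^2 + 36x + 13
image of x^5: 25x^4 + 10x^3 + 90x^2 + 65x + 33
image of x^6: 30x^5 + 15x^4 + 180x^3 + 195x^2 + 198x + 61
image of x^7: 35x^6 + 21x^5 + 315x^4 + 455x^3 + 693x^2 + 427x + 129
image of x^8: 40x^7 + 28x^6 + 504x^5 + 910x^4 + 1848x^3 + 1708x^2 + 1032x + 253
each image's coordinates form column j of the matrix

the matrix is [[0, 5, 1, 9, 13, 33, 61, 129, 253]; [0, 0, 10, 3, 36, 65, 198, 427, 1032]; [0, 0, 0, 15, 6, 90, 195, 693, 1708]; [0, 0, 0, 0, 20, 10, 180, 455, 1848]; [0, 0, 0, 0, 0, 25, 15, 315, 910]; [0, 0, 0, 0, 0, 0, 30, 21, 504]; [0, 0, 0, 0, 0, 0, 0, 35, 28]; [0, 0, 0, 0, 0, 0, 0, 0, 40]] (rows listed top to bottom)


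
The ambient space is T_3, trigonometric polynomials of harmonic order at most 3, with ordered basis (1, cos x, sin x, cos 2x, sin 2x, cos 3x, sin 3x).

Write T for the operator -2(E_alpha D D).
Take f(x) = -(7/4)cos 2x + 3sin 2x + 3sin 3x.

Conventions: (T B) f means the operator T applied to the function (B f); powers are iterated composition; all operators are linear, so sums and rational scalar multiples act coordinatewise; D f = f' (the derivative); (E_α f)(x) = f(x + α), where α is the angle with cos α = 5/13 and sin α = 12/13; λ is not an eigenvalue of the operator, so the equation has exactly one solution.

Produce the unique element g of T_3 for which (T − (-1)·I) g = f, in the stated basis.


write g with unknown coordinates in the stated basis and equate coefficients in (T − (-1)·I) g = f
solving from the highest basis element down gives g = -(671/4036)cos 2x - (1343/3027)sin 2x + (44712/640765)cos 3x - (103299/640765)sin 3x
check: T g = -(1598/1009)cos 2x + (10424/3027)sin 2x - (44712/640765)cos 3x + (2025594/640765)sin 3x
so T g − (-1)·g = -(7/4)cos 2x + 3sin 2x + 3sin 3x = f ✓

the result is g(x) = -(671/4036)cos 2x - (1343/3027)sin 2x + (44712/640765)cos 3x - (103299/640765)sin 3x


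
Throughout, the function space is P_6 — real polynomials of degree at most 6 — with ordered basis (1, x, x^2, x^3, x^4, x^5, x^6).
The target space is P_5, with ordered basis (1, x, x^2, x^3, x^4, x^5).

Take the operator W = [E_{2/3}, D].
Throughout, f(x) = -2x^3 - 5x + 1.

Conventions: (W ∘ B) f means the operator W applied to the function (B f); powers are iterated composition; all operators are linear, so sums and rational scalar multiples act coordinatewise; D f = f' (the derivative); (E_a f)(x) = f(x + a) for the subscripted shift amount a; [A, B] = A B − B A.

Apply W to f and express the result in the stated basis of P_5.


the result is g(x) = 0

D f = -6x^2 - 5
E_{2/3} D f = -6x^2 - 8x - 23/3
E_{2/3} f = -2x^3 - 4x^2 - (23/3)x - 79/27
D E_{2/3} f = -6x^2 - 8x - 23/3
[E_{2/3}, D] f = 0


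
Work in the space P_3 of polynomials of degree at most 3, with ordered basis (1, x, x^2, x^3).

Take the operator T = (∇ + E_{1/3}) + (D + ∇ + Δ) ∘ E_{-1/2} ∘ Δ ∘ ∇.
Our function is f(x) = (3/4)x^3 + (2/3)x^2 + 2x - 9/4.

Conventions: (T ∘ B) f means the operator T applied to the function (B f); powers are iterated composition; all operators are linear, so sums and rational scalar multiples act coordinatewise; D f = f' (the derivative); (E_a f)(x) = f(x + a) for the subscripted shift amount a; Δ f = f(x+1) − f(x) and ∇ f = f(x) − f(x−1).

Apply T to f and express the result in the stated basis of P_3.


g(x) = (3/4)x^3 + (11/3)x^2 + (16/9)x + 1523/108

∇ f = (9/4)x^2 - (11/12)x + 25/12
E_{1/3} f = (3/4)x^3 + (17/12)x^2 + (97/36)x - 40/27
(∇ + E_{1/3}) f = (3/4)x^3 + (11/3)x^2 + (16/9)x + 65/108
∇ f = (9/4)x^2 - (11/12)x + 25/12
Δ ∇ f = (9/2)x + 4/3
E_{-1/2} Δ ∇ f = (9/2)x - 11/12
D (E_{-1/2} ∘ Δ ∘ ∇) f = 9/2
∇ (E_{-1/2} ∘ Δ ∘ ∇) f = 9/2
Δ (E_{-1/2} ∘ Δ ∘ ∇) f = 9/2
(D + ∇ + Δ) (E_{-1/2} ∘ Δ ∘ ∇) f = 27/2
((∇ + E_{1/3}) + (D + ∇ + Δ) ∘ E_{-1/2} ∘ Δ ∘ ∇) f = (3/4)x^3 + (11/3)x^2 + (16/9)x + 1523/108


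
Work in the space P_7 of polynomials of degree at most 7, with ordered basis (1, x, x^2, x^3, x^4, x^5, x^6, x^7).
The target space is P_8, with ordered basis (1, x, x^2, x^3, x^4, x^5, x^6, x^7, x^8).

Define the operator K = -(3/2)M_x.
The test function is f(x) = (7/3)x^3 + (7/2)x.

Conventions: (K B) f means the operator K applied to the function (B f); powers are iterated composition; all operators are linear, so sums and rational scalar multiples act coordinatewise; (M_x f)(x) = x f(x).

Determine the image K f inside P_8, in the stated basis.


the result is g(x) = -(7/2)x^4 - (21/4)x^2

M_x f = (7/3)x^4 + (7/2)x^2
(-(3/2)M_x) f = -(7/2)x^4 - (21/4)x^2


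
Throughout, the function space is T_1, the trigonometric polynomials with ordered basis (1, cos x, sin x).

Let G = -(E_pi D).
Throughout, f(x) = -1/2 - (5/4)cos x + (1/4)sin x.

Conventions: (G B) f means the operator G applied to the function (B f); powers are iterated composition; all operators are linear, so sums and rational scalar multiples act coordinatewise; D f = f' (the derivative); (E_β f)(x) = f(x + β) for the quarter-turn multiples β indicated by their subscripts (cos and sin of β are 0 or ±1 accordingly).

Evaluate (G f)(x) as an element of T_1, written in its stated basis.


D f = (1/4)cos x + (5/4)sin x
E_pi D f = -(1/4)cos x - (5/4)sin x
(-(E_pi D)) f = (1/4)cos x + (5/4)sin x

g(x) = (1/4)cos x + (5/4)sin x


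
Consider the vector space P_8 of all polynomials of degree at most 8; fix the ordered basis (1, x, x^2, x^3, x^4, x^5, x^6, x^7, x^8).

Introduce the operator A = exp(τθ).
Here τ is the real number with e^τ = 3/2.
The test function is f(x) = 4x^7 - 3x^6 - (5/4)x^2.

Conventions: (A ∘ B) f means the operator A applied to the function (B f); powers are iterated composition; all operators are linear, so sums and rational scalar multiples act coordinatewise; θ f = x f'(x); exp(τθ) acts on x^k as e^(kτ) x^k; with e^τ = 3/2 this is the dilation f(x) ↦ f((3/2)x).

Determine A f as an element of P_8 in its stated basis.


g(x) = (2187/32)x^7 - (2187/64)x^6 - (45/16)x^2

exp(τθ) x^k = e^(kτ) x^k; with e^τ = 3/2 this sends x^k to (3/2)^k x^k
x^2 ↦ 9/4 x^2
x^6 ↦ 729/64 x^6
x^7 ↦ 2187/128 x^7
applying this coordinatewise to f: exp(τθ) f = (2187/32)x^7 - (2187/64)x^6 - (45/16)x^2


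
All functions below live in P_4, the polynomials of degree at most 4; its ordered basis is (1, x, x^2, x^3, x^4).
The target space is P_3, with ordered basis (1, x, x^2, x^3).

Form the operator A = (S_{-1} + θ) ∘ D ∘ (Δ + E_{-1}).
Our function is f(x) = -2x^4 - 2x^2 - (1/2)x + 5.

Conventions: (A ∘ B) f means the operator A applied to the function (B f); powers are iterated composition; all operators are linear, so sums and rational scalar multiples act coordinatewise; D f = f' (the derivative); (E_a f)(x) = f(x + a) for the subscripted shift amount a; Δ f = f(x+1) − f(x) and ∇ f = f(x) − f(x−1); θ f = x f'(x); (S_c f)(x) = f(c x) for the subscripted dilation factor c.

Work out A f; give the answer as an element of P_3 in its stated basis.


g(x) = -16x^3 - 1/2

Δ f = -8x^3 - 12x^2 - 12x - 9/2
E_{-1} f = -2x^4 + 8x^3 - 14x^2 + (23/2)x + 3/2
(Δ + E_{-1}) f = -2x^4 - 26x^2 - (1/2)x - 3
D (Δ + E_{-1}) f = -8x^3 - 52x - 1/2
S_{-1} D (Δ + E_{-1}) f = 8x^3 + 52x - 1/2
θ D (Δ + E_{-1}) f = -24x^3 - 52x
(S_{-1} + θ) D (Δ + E_{-1}) f = -16x^3 - 1/2


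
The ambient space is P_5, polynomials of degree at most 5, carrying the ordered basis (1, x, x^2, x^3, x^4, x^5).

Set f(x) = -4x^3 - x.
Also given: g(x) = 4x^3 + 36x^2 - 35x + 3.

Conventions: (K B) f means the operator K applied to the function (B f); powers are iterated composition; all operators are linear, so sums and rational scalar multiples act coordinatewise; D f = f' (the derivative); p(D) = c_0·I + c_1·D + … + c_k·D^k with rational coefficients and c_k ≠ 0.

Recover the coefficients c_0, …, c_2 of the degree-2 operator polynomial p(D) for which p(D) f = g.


D^0 f = -4x^3 - x
D^1 f = -12x^2 - 1
D^2 f = -24x
matching coefficients of g against c_0 f + c_1 Df + … from the top degree down determines the c_i
solution: c_0 = -1, c_1 = -3, c_2 = 3/2

p(D) = -I − 3·D + (3/2)·D^2, i.e. c_0 = -1, c_1 = -3, c_2 = 3/2


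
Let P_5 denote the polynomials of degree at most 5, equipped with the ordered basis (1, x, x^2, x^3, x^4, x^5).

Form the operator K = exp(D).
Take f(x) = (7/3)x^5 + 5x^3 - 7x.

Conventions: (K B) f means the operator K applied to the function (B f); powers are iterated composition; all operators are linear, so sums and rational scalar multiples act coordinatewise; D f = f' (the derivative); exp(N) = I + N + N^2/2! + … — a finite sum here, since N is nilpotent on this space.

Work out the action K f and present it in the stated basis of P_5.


order-1 term: (35/3)x^4 + 15x^2 - 7
order-2 term: (70/3)x^3 + 15x
order-3 term: (70/3)x^2 + 5
order-4 term: (35/3)x
order-5 term: 7/3
the series for exp(D) f terminates at order 5
exp(D) f = (7/3)x^5 + (35/3)x^4 + (85/3)x^3 + (115/3)x^2 + (59/3)x + 1/3

the result is g(x) = (7/3)x^5 + (35/3)x^4 + (85/3)x^3 + (115/3)x^2 + (59/3)x + 1/3


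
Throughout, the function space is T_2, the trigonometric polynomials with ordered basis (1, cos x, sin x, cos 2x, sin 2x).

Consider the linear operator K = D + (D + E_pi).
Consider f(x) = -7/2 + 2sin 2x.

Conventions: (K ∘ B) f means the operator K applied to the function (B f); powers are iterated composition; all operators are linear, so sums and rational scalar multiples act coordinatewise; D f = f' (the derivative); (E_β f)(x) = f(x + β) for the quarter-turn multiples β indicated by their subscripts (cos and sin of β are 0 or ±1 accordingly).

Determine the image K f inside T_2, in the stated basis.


D f = 4cos 2x
D f = 4cos 2x
E_pi f = -7/2 + 2sin 2x
(D + E_pi) f = -7/2 + 4cos 2x + 2sin 2x
(D + (D + E_pi)) f = -7/2 + 8cos 2x + 2sin 2x

the image equals g(x) = -7/2 + 8cos 2x + 2sin 2x


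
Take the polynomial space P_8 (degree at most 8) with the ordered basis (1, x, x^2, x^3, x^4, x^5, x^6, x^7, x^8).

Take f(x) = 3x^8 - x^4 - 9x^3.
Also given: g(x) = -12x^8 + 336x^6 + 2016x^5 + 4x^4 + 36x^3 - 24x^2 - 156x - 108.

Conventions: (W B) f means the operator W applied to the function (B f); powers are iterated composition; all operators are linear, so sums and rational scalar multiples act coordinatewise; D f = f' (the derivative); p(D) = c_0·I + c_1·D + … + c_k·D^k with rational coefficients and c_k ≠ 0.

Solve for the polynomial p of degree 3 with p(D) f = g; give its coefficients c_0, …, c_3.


D^0 f = 3x^8 - x^4 - 9x^3
D^1 f = 24x^7 - 4x^3 - 27x^2
D^2 f = 168x^6 - 12x^2 - 54x
D^3 f = 1008x^5 - 24x - 54
matching coefficients of g against c_0 f + c_1 Df + … from the top degree down determines the c_i
solution: c_0 = -4, c_1 = 0, c_2 = 2, c_3 = 2

p(D) = -4·I + 2·D^2 + 2·D^3, i.e. c_0 = -4, c_1 = 0, c_2 = 2, c_3 = 2


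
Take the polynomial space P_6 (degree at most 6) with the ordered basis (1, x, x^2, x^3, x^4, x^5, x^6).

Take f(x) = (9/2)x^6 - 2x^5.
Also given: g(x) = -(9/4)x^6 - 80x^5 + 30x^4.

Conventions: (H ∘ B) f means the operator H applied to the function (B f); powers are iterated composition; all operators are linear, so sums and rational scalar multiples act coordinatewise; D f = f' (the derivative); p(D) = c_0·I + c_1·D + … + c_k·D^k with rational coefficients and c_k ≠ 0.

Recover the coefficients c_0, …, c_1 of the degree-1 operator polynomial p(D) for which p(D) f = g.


p(D) = -(1/2)·I − 3·D, i.e. c_0 = -1/2, c_1 = -3

D^0 f = (9/2)x^6 - 2x^5
D^1 f = 27x^5 - 10x^4
matching coefficients of g against c_0 f + c_1 Df + … from the top degree down determines the c_i
solution: c_0 = -1/2, c_1 = -3


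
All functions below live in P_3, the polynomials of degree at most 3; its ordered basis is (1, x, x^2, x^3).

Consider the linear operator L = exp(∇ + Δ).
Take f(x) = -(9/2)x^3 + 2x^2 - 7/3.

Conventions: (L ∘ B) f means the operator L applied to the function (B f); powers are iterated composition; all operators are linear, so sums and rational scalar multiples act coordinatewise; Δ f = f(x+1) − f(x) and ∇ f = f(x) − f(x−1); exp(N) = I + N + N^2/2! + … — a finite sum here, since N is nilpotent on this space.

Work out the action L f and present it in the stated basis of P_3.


the result is g(x) = -(9/2)x^3 - 25x^2 - 46x - 118/3

order-1 term: -27x^2 + 8x - 9
order-2 term: -54x + 8
order-3 term: -36
the series for exp(∇ + Δ) f terminates at order 3
exp(∇ + Δ) f = -(9/2)x^3 - 25x^2 - 46x - 118/3


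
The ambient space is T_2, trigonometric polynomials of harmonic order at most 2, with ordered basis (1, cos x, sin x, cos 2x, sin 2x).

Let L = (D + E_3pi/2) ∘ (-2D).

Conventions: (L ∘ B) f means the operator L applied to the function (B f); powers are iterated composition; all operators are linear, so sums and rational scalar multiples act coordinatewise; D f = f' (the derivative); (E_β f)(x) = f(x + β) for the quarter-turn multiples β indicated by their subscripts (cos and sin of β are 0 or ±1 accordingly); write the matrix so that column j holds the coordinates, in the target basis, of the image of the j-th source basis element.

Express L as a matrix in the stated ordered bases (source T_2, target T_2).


image of 1: 0
image of cos x: 0
image of sin x: 0
image of cos 2x: 8cos 2x - 4sin 2x
image of sin 2x: 4cos 2x + 8sin 2x
each image's coordinates form column j of the matrix

the matrix is [[0, 0, 0, 0, 0]; [0, 0, 0, 0, 0]; [0, 0, 0, 0, 0]; [0, 0, 0, 8, 4]; [0, 0, 0, -4, 8]] (rows listed top to bottom)
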